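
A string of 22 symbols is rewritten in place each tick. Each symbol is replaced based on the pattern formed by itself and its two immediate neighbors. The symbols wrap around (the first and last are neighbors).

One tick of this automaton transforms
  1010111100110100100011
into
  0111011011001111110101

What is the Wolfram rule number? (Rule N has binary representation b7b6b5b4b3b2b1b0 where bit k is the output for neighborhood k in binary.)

182

position 5: 111 → 1  (bit 7 = 1)
position 0: 110 → 0  (bit 6 = 0)
position 1: 101 → 1  (bit 5 = 1)
position 8: 100 → 1  (bit 4 = 1)
position 4: 011 → 0  (bit 3 = 0)
position 2: 010 → 1  (bit 2 = 1)
position 9: 001 → 1  (bit 1 = 1)
position 18: 000 → 0  (bit 0 = 0)
bits b7..b0 = 10110110 = 182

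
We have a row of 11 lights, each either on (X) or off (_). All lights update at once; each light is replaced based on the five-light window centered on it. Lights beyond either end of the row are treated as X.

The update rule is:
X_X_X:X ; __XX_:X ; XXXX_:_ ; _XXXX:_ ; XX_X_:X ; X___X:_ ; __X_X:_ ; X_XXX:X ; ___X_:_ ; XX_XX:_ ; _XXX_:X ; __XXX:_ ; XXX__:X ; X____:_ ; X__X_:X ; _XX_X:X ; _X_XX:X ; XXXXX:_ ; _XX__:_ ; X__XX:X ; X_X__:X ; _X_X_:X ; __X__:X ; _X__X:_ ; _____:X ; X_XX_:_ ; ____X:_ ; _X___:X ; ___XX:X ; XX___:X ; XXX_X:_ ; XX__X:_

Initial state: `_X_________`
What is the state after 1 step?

XXX_XXXXX_X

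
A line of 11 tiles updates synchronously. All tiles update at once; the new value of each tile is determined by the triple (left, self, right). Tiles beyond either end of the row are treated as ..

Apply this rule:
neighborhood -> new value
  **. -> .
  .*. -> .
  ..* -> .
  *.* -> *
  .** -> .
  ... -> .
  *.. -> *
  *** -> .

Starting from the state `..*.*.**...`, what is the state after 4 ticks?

......*.*..

...*.*..*..
....*.*..*.
.....*.*..*
......*.*..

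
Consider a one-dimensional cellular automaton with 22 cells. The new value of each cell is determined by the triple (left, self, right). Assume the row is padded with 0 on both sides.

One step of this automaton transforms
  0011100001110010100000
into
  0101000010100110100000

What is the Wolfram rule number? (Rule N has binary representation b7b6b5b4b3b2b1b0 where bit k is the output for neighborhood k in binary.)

position 3: 111 → 1  (bit 7 = 1)
position 4: 110 → 0  (bit 6 = 0)
position 15: 101 → 0  (bit 5 = 0)
position 5: 100 → 0  (bit 4 = 0)
position 2: 011 → 0  (bit 3 = 0)
position 14: 010 → 1  (bit 2 = 1)
position 1: 001 → 1  (bit 1 = 1)
position 0: 000 → 0  (bit 0 = 0)
bits b7..b0 = 10000110 = 134

134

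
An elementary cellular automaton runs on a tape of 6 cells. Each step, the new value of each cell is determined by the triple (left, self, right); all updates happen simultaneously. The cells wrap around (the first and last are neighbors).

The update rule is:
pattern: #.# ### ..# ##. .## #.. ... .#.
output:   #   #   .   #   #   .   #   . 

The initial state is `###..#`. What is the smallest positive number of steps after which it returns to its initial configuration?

###..#

1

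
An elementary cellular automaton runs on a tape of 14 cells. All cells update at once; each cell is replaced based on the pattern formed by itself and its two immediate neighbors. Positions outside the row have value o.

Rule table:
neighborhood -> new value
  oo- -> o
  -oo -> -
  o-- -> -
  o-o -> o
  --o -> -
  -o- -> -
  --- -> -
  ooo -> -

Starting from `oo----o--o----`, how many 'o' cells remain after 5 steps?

1

-o------------
o-------------
o-------------  (fixed point — unchanged through step 5)
count of o: 1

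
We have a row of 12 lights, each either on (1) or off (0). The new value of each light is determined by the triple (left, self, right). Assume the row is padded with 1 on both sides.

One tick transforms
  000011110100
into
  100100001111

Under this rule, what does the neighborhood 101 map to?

At position 8 the neighborhood is 101; the next row has 1 there.

1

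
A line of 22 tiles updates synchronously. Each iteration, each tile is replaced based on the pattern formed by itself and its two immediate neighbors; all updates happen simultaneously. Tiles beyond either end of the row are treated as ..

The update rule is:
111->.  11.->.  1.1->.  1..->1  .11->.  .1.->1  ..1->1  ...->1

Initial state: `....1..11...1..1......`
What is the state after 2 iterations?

.......11.............

1111111..1111111111111
.......11.............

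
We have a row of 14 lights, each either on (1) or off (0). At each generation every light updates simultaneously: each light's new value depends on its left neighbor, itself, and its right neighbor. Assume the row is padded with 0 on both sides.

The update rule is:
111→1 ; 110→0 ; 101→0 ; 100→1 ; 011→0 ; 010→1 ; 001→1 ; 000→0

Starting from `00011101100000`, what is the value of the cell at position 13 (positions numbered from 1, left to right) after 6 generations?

1

00101000010000
01101100111000
10000011010100
11000100010110
00101110110001
01100100001011
position 13 holds 1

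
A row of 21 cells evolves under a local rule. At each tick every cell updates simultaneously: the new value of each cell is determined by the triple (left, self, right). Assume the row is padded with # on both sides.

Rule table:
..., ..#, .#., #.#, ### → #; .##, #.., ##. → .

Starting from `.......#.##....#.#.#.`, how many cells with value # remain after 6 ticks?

17

tick 1: .########...#########
tick 2: #.######..##.########
tick 3: .#.####..#..#.#######
tick 4: ###.##..##.###.######
tick 5: ##.#...#..#.#.#.#####
tick 6: #.##.###.#######.####
count of #: 17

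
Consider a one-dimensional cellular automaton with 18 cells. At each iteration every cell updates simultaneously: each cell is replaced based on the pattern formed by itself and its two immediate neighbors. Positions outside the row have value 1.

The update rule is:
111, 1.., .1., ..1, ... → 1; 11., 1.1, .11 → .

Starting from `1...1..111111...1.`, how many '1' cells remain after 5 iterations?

.111111.1111.1111.
..1111...11...11..
11.11.111..111..11
1......1.11.1.11.1
.1111111....1.....
count of 1: 8

8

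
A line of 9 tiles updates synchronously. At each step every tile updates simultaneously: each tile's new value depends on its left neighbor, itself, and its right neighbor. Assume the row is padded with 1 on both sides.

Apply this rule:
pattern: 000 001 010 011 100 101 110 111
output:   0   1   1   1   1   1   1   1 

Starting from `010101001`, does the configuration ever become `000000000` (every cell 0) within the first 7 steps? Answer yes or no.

no

111111111
111111111  (fixed point — unchanged through step 7)
step 7 is 111111111, still not uniform 0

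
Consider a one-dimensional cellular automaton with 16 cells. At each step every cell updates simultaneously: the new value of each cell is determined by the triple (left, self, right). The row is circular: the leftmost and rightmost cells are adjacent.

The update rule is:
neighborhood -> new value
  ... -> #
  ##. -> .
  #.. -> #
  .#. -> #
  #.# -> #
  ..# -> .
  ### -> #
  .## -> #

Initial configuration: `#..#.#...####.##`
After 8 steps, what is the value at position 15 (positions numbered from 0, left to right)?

#

step 1: .#.#####.###.###
step 2: #######.###.###.
step 3: ######.###.###.#
step 4: #####.###.###.##
step 5: ####.###.###.###
step 6: ###.###.###.####
step 7: ##.###.###.#####
step 8: #.###.###.######
position 15 holds #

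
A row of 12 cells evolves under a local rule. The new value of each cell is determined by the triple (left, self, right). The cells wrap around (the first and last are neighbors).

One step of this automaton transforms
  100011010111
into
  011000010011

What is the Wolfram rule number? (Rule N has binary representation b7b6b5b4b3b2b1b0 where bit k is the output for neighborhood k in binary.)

position 10: 111 → 1  (bit 7 = 1)
position 0: 110 → 0  (bit 6 = 0)
position 6: 101 → 0  (bit 5 = 0)
position 1: 100 → 1  (bit 4 = 1)
position 4: 011 → 0  (bit 3 = 0)
position 7: 010 → 1  (bit 2 = 1)
position 3: 001 → 0  (bit 1 = 0)
position 2: 000 → 1  (bit 0 = 1)
bits b7..b0 = 10010101 = 149

149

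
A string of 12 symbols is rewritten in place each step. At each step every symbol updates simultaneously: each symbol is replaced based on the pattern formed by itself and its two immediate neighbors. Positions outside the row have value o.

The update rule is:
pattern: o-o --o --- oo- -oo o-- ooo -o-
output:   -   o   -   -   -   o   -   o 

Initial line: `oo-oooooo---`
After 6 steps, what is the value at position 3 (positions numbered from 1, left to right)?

o

---------o-o
o-------oo--
-o-----o--oo
-oo---oooo--
---o-o----oo
o-oo-oo--o--
position 3 holds o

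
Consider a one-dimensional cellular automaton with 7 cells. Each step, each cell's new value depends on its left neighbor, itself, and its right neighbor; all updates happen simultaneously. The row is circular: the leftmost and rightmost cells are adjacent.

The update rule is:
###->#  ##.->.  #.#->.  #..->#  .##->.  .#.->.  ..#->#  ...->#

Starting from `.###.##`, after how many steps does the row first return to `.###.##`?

step 1: ..#....
step 2: ##.####
step 3: #...###
step 4: .###.##

4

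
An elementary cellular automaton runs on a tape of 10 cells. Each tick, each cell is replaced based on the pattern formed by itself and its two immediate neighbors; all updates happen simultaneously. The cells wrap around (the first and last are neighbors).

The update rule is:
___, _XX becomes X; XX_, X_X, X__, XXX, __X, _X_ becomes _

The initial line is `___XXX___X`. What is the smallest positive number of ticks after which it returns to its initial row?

15

tick 1: _X_X___X__
tick 2: _____X___X
tick 3: _XXX___X__
tick 4: _X___X___X
tick 5: ___X___X__
tick 6: XX___X___X
tick 7: ___X___X_X
tick 8: _X___X____
tick 9: ___X___XXX
tick 10: _X___X_X__
tick 11: ___X_____X
tick 12: _X___XXX__
tick 13: ___X_X___X
tick 14: _X_____X__
tick 15: ___XXX___X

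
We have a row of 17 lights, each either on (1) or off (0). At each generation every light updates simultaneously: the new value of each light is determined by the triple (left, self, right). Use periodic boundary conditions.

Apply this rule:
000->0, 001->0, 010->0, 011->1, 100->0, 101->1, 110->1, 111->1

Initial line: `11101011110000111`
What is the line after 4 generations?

11110111110000111
11111111110000111
11111111110000111  (fixed point — unchanged through generation 4)

11111111110000111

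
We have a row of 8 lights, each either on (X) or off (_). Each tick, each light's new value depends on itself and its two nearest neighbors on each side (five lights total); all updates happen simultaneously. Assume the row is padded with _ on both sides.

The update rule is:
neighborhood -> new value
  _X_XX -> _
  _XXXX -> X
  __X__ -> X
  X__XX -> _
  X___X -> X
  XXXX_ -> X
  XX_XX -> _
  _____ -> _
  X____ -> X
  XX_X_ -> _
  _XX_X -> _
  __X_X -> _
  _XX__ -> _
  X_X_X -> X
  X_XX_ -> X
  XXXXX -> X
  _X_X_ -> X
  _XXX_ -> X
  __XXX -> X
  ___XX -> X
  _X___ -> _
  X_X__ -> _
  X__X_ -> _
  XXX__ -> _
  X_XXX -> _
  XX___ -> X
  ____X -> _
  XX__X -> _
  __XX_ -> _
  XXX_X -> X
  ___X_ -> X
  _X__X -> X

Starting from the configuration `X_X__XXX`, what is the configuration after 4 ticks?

_X_X_XX_
X_XX_X_X
__X__XX_
_XXX___X

_XXX___X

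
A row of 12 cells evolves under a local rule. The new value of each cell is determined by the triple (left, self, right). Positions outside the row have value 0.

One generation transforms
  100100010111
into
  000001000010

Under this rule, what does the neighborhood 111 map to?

At position 10 the neighborhood is 111; the next row has 1 there.

1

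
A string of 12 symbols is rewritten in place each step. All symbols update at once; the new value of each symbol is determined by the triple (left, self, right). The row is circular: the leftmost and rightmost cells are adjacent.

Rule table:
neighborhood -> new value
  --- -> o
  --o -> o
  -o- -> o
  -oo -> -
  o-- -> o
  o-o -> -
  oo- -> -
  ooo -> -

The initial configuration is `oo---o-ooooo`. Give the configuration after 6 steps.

step 1: --oooo------
step 2: oo----oooooo
step 3: --oooo------  (repeats step 1; period 2)
step 6: oo----oooooo

oo----oooooo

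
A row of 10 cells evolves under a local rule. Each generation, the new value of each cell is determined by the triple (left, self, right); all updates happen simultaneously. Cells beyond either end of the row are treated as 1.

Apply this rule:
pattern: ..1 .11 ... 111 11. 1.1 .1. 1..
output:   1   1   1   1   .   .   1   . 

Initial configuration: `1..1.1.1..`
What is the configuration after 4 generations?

..11.1.1.1
.11..1.1.1
.1..11.1.1
.1.11..1.1

.1.11..1.1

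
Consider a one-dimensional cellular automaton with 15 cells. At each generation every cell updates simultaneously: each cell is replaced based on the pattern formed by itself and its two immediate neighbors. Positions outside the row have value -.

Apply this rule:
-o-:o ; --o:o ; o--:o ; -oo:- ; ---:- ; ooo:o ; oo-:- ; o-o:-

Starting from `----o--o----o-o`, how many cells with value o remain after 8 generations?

generation 1: ---oooooo--oo-o
generation 2: --o-oooo-oo---o
generation 3: -oo--oo----o-oo
generation 4: o--oo--o--oo---
generation 5: ooo--ooooo--o--
generation 6: -o-oo-ooo-oooo-
generation 7: oo-----o---oo-o
generation 8: --o---ooo-o---o
count of o: 6

6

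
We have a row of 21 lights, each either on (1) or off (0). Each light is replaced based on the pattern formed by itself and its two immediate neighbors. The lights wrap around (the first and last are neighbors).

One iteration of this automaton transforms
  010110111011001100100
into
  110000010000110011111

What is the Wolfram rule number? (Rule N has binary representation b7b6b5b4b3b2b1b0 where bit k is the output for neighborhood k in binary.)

position 7: 111 → 1  (bit 7 = 1)
position 4: 110 → 0  (bit 6 = 0)
position 2: 101 → 0  (bit 5 = 0)
position 12: 100 → 1  (bit 4 = 1)
position 3: 011 → 0  (bit 3 = 0)
position 1: 010 → 1  (bit 2 = 1)
position 0: 001 → 1  (bit 1 = 1)
position 20: 000 → 1  (bit 0 = 1)
bits b7..b0 = 10010111 = 151

151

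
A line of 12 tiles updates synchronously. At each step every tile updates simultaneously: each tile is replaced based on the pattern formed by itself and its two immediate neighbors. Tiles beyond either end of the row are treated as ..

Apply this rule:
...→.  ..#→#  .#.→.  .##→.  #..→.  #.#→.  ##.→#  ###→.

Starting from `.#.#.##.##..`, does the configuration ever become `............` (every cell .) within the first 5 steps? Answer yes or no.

no

#.....#..#..
.....#..#...
....#..#....
...#..#.....
..#..#......
step 5 is ..#..#......, still not uniform .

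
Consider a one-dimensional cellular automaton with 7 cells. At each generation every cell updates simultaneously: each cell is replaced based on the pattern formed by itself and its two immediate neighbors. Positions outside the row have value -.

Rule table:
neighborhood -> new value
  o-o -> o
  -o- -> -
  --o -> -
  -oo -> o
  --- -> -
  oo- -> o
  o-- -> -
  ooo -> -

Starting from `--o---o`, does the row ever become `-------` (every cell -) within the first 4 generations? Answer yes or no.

-------
all cells are - at generation 1

yes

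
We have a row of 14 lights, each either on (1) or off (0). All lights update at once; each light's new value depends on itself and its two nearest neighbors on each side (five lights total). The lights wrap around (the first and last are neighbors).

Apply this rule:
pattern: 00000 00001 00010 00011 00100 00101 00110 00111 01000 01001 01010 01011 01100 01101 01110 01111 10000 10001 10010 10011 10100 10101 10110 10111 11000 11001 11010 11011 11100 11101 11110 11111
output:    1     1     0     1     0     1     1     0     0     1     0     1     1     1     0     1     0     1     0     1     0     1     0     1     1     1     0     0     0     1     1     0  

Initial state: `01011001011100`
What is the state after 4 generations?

01101101110011
00100101001111
10010100110110
01010011110010

01010011110010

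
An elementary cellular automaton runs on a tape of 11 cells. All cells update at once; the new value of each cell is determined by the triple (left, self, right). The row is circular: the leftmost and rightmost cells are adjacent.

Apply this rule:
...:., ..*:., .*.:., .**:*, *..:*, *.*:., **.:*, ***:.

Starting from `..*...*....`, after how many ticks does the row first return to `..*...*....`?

tick 1: ...*...*...
tick 2: ....*...*..
tick 3: .....*...*.
tick 4: ......*...*
tick 5: *......*...
tick 6: .*......*..
tick 7: ..*......*.
tick 8: ...*......*
tick 9: *...*......
tick 10: .*...*.....
tick 11: ..*...*....

11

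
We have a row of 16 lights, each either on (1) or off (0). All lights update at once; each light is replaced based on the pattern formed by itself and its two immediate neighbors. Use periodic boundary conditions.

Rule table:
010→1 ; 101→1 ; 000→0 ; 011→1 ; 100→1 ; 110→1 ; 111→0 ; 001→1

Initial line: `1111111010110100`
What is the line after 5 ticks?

1000001111111111
1100011000000000
1110111100000001
0011100110000011
1110111111000111

1110111111000111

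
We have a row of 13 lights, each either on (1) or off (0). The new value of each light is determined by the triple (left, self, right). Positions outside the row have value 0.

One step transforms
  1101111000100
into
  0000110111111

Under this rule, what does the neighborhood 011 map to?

0

At position 0 the neighborhood is 011; the next row has 0 there.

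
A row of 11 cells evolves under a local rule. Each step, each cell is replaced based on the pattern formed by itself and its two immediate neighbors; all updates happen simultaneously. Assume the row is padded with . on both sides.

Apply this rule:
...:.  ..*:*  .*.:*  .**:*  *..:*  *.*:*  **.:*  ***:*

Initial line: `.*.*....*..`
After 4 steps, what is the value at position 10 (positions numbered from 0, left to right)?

*****..***.
***********
***********  (fixed point — unchanged through step 4)
position 10 holds *

*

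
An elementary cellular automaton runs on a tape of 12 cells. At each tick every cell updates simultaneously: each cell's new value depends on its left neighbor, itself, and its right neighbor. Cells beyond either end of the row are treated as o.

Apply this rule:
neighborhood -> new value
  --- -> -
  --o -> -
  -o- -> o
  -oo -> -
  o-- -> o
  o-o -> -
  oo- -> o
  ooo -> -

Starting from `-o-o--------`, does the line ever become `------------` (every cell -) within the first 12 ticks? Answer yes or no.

no

tick 1: -o-oo-------
tick 2: -o--oo------
tick 3: -oo--oo-----
tick 4: --oo--oo----
tick 5: o--oo--oo---
tick 6: oo--oo--oo--
tick 7: -oo--oo--oo-
tick 8: --oo--oo--o-
tick 9: o--oo--oo-o-
tick 10: oo--oo--o-o-
tick 11: -oo--oo-o-o-
tick 12: --oo--o-o-o-
tick 12 is --oo--o-o-o-, still not uniform -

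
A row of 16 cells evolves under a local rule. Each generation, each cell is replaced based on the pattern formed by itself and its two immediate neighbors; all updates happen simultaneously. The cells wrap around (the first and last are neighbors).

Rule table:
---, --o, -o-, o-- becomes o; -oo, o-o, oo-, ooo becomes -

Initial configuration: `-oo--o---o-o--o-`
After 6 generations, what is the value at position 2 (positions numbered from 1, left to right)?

generation 1: o--ooooooo-ooooo
generation 2: -oo-------------
generation 3: o--ooooooooooooo
generation 4: -oo-------------  (repeats generation 2; period 2)
generation 6: -oo-------------
position 2 holds o

o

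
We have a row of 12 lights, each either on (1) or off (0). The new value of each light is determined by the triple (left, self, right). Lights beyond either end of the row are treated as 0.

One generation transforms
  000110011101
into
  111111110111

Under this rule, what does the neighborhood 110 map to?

At position 4 the neighborhood is 110; the next row has 1 there.

1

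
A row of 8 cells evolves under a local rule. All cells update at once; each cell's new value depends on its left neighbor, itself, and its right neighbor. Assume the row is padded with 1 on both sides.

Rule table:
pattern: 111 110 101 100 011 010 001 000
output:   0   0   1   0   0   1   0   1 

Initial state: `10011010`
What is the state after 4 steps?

step 1: 00000111
step 2: 01110000
step 3: 10000110
step 4: 00110001

00110001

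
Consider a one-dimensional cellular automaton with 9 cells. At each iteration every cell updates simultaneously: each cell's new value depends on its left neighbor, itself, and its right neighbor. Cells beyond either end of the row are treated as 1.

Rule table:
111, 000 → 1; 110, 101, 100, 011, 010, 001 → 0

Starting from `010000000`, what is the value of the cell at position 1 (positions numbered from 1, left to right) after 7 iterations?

0

000111110
010011100
000001000
011100010
001001000
000000010
011111000
position 1 holds 0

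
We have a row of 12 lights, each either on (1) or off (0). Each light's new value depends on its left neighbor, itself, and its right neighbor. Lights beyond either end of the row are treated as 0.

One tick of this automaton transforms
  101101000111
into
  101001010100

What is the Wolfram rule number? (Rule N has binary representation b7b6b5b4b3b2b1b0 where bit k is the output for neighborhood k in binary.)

position 10: 111 → 0  (bit 7 = 0)
position 3: 110 → 0  (bit 6 = 0)
position 1: 101 → 0  (bit 5 = 0)
position 6: 100 → 0  (bit 4 = 0)
position 2: 011 → 1  (bit 3 = 1)
position 0: 010 → 1  (bit 2 = 1)
position 8: 001 → 0  (bit 1 = 0)
position 7: 000 → 1  (bit 0 = 1)
bits b7..b0 = 00001101 = 13

13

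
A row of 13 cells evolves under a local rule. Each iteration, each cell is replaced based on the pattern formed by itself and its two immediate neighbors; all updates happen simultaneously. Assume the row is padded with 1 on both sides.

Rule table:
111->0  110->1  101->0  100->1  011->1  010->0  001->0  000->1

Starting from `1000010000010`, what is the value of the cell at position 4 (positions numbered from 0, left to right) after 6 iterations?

0

1111001111000
0001101001110
1101100101010
0101110000000
0001011111110
1100010000010
position 4 holds 0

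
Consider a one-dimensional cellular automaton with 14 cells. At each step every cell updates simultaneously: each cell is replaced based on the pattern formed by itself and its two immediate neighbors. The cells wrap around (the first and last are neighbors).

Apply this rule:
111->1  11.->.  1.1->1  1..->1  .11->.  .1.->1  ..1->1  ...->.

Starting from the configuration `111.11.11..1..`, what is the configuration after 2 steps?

.1.1..1..11111
111111111.111.

111111111.111.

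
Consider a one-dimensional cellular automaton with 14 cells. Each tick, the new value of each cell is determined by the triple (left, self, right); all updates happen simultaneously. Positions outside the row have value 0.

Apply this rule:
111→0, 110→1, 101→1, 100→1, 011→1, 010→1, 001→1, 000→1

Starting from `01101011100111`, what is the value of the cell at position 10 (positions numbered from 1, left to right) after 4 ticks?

0

tick 1: 11111110111101
tick 2: 10000011100111
tick 3: 11111110111101  (repeats tick 1; period 2)
tick 4: 10000011100111
position 10 holds 0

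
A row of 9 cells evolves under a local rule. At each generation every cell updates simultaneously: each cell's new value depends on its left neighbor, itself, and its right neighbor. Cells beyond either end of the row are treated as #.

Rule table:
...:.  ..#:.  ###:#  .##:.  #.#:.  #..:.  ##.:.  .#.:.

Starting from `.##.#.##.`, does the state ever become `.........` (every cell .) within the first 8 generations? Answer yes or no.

.........
all cells are . at generation 1

yes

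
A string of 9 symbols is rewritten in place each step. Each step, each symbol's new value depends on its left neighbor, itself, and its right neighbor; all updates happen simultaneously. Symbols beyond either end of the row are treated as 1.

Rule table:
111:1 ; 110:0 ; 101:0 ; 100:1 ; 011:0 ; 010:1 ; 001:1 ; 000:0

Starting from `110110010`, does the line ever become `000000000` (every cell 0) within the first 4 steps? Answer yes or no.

100001110
010010100
011110111
001100011
step 4 is 001100011, still not uniform 0

no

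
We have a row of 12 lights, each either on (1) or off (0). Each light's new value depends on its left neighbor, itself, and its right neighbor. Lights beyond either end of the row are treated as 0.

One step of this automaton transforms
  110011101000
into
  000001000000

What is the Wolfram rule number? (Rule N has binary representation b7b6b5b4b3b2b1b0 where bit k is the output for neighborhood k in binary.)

128

position 5: 111 → 1  (bit 7 = 1)
position 1: 110 → 0  (bit 6 = 0)
position 7: 101 → 0  (bit 5 = 0)
position 2: 100 → 0  (bit 4 = 0)
position 0: 011 → 0  (bit 3 = 0)
position 8: 010 → 0  (bit 2 = 0)
position 3: 001 → 0  (bit 1 = 0)
position 10: 000 → 0  (bit 0 = 0)
bits b7..b0 = 10000000 = 128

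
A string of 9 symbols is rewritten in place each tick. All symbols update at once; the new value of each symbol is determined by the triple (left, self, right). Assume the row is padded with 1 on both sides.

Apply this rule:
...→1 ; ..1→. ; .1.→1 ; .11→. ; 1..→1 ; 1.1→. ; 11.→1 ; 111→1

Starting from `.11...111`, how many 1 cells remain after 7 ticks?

..111..11
1..111..1
11..111..
111..111.
1111..11.
11111..1.
111111.1.
count of 1: 7

7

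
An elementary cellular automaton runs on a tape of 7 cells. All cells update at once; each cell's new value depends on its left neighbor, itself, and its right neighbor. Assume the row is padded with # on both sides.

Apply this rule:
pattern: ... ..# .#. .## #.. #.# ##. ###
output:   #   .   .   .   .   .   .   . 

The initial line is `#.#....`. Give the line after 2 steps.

step 1: ....##.
step 2: .##....

.##....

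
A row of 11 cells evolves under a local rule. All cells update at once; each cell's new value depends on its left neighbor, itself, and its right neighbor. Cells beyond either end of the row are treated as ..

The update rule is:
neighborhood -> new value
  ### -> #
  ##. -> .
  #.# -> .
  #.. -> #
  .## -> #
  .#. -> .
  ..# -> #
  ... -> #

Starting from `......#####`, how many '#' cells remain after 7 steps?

##########.
#########.#
########...
#######.###
######..##.
#####.###.#
####..##...
count of #: 6

6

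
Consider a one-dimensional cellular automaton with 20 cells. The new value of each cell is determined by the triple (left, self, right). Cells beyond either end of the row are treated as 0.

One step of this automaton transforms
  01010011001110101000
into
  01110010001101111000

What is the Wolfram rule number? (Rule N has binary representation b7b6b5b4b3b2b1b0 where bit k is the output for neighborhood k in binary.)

position 11: 111 → 1  (bit 7 = 1)
position 7: 110 → 0  (bit 6 = 0)
position 2: 101 → 1  (bit 5 = 1)
position 4: 100 → 0  (bit 4 = 0)
position 6: 011 → 1  (bit 3 = 1)
position 1: 010 → 1  (bit 2 = 1)
position 0: 001 → 0  (bit 1 = 0)
position 18: 000 → 0  (bit 0 = 0)
bits b7..b0 = 10101100 = 172

172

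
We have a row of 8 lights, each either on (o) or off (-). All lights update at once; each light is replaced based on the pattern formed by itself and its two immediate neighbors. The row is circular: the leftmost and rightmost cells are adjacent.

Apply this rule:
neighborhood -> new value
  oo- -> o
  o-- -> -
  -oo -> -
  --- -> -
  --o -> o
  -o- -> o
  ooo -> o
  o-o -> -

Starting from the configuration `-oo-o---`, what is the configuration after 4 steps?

o-o-o---
o-o-o--o
o-o-o-o-
o-o-o-o-

o-o-o-o-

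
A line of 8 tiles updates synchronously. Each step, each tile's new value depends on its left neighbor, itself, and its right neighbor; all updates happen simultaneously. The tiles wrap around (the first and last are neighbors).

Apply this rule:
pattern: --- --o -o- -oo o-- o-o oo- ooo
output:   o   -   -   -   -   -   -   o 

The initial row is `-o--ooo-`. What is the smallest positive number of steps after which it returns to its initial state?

6

-----o--
oooo---o
ooo--o--
-o------
---ooooo
-o--ooo-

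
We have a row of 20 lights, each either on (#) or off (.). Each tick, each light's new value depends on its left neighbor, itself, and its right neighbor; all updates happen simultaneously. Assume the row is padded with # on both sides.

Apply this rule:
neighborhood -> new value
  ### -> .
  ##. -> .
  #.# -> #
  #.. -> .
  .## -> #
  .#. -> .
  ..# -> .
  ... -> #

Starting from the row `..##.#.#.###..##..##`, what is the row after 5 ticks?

..##.#.....####.#.##

..#.#.#.##....#...#.
...#.#.##..##...#..#
.#..#.##...#..#....#
#....##..#......##.#
..##.#.....####.#.##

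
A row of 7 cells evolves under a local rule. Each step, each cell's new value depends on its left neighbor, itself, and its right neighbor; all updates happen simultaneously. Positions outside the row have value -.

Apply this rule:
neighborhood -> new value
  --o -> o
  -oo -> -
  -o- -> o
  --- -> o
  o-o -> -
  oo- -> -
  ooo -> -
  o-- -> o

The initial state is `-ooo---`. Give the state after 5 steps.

o---ooo
oooo---
----ooo
oooo---  (repeats step 2; period 2)
step 5: ----ooo

----ooo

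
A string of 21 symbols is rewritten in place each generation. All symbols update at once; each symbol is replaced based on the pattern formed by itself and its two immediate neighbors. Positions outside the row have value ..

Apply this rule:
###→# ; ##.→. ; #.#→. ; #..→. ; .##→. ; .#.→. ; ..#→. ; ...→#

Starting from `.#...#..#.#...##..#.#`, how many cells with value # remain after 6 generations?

8

...#........#........
##...######...#######
...#..####..#..#####.
##.....##.......###..
...###....#####..#..#
##..#..##..###.......
count of #: 8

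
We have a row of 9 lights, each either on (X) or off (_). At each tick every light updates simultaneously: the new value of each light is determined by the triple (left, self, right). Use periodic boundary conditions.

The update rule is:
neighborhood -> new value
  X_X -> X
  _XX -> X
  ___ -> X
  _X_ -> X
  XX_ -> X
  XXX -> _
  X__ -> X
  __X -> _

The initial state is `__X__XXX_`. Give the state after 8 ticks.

XX_X___XX

X_XX_X_XX
XXXXXXXX_
X______XX
XXXXXX_X_
X____XXXX
XXXX_X___
X__XXXXX_
XX_X___XX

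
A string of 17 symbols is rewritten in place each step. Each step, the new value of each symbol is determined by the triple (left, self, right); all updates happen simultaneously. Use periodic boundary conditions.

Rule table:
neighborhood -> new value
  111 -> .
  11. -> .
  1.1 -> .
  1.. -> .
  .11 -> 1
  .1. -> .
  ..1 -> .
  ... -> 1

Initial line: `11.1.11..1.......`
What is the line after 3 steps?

1.1..1.1.....1111

1....1.....11111.
..11...111.1.....
1.1..1.1.....1111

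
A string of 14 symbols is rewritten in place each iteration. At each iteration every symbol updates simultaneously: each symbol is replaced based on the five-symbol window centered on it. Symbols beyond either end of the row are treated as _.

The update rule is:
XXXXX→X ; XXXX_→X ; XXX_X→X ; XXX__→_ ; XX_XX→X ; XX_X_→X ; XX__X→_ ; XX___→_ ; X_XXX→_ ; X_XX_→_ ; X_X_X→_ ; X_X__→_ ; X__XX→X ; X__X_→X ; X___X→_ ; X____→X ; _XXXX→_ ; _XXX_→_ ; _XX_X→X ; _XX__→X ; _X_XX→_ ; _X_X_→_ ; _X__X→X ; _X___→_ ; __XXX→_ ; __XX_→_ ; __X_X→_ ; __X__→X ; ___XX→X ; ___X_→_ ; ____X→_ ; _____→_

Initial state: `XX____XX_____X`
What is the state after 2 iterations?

_____________X

iteration 1: _X_X_X_X_X___X
iteration 2: _____________X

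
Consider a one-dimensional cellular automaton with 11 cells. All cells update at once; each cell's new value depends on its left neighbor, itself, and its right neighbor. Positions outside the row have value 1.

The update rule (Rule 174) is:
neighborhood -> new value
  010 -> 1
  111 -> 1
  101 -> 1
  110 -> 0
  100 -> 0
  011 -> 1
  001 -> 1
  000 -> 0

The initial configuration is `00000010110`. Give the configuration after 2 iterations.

00000111101
00001111011

00001111011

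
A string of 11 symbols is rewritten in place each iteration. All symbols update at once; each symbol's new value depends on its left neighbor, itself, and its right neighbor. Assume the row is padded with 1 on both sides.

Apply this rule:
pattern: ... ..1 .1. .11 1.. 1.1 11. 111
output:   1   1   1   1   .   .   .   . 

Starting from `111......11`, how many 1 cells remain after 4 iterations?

....111111.
.1111......
.1....11111
.1.1111....
count of 1: 5

5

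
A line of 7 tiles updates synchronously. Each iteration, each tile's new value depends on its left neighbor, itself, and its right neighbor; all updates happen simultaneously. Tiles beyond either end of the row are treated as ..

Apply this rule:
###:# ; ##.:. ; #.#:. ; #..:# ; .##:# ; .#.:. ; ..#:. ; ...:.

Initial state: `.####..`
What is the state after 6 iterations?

.###.#.
.##...#
.#.#...
....#..
.....#.
......#

......#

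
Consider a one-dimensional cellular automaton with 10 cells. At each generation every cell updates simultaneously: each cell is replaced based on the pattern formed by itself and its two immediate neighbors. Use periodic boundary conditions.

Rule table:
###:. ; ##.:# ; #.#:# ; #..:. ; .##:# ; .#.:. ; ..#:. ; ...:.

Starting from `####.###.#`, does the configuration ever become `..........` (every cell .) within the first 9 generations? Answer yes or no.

...###.###
...#.###.#
....##.##.
....#####.
....#...#.
..........
all cells are . at generation 6

yes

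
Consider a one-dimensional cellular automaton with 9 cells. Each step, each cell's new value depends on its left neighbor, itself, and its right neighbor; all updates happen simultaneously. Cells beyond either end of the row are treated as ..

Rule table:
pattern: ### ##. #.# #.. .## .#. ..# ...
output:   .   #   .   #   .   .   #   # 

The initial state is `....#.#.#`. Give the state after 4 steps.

..######.

step 1: ####.....
step 2: ...######
step 3: ###.....#
step 4: ..######.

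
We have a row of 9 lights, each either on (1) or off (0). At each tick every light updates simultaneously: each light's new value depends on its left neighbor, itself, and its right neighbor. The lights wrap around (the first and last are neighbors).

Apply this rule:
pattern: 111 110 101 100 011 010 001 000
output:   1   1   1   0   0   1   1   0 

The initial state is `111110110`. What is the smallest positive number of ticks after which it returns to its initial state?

9

tick 1: 011111011
tick 2: 101111101
tick 3: 110111110
tick 4: 011011111
tick 5: 101101111
tick 6: 110110111
tick 7: 111011011
tick 8: 111101101
tick 9: 111110110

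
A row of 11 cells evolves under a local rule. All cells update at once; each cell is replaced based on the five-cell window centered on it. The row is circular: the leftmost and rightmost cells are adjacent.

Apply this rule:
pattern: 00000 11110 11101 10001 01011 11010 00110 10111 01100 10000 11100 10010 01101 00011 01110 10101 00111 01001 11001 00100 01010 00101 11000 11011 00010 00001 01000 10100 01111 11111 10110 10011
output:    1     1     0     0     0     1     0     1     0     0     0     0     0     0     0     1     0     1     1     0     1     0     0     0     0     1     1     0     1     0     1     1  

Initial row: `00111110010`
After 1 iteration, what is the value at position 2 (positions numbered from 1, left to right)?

0

iteration 1: 00010101001
position 2 holds 0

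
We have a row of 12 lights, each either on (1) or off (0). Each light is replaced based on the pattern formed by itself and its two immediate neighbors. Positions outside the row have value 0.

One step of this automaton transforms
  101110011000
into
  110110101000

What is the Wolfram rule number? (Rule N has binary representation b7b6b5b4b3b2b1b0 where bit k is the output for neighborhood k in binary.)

230

position 3: 111 → 1  (bit 7 = 1)
position 4: 110 → 1  (bit 6 = 1)
position 1: 101 → 1  (bit 5 = 1)
position 5: 100 → 0  (bit 4 = 0)
position 2: 011 → 0  (bit 3 = 0)
position 0: 010 → 1  (bit 2 = 1)
position 6: 001 → 1  (bit 1 = 1)
position 10: 000 → 0  (bit 0 = 0)
bits b7..b0 = 11100110 = 230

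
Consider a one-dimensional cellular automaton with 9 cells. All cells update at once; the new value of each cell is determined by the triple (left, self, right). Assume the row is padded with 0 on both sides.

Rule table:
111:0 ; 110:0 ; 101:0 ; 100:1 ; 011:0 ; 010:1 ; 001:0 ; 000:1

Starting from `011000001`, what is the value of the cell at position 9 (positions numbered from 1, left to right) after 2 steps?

1

000111101
110000001
position 9 holds 1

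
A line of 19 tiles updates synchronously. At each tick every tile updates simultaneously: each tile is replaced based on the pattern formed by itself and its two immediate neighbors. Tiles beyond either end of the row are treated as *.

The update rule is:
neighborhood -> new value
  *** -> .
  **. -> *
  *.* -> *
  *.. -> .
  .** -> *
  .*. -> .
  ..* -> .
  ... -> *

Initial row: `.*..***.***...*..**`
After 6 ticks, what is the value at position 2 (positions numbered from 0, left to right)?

.

*...*.***.*.*....*.
*.*..**.**.*..**..*
**...******...**..*
.*.*.*....*.*.**..*
*.*.*..**..*.***..*
**.*...**...**.*..*
position 2 holds .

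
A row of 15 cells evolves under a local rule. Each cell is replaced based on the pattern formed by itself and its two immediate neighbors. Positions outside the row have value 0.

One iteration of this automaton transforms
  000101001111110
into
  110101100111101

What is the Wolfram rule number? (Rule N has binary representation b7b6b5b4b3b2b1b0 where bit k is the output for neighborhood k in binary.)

149

position 9: 111 → 1  (bit 7 = 1)
position 13: 110 → 0  (bit 6 = 0)
position 4: 101 → 0  (bit 5 = 0)
position 6: 100 → 1  (bit 4 = 1)
position 8: 011 → 0  (bit 3 = 0)
position 3: 010 → 1  (bit 2 = 1)
position 2: 001 → 0  (bit 1 = 0)
position 0: 000 → 1  (bit 0 = 1)
bits b7..b0 = 10010101 = 149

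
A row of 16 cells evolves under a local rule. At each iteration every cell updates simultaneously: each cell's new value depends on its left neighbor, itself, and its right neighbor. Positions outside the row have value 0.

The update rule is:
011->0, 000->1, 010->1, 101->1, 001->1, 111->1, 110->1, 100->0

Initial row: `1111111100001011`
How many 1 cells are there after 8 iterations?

0111111101111101
1011111110111111
1101111111011111
0110111111101111
1011011111110111
1101101111111011
0110110111111101
1011011011111111
count of 1: 13

13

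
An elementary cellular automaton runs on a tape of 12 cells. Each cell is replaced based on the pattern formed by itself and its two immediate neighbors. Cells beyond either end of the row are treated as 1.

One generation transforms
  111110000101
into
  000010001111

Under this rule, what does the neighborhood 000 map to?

0

At position 6 the neighborhood is 000; the next row has 0 there.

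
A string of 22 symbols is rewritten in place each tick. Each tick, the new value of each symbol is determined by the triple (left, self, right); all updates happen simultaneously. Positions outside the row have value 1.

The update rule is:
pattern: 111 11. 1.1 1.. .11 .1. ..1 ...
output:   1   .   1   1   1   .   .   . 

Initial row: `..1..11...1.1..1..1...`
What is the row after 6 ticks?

1..1.1.1...1.1..1..1..
.1..1.1.1...1.1..1..1.
1.1..1.1.1...1.1..1..1
.1.1..1.1.1...1.1..1.1
1.1.1..1.1.1...1.1..11
.1.1.1..1.1.1...1.1.11

.1.1.1..1.1.1...1.1.11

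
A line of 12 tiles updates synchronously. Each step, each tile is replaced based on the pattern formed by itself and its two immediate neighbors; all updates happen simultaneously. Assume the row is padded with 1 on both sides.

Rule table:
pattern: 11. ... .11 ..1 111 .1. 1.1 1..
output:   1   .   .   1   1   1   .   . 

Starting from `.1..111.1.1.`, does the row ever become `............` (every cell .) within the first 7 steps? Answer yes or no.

.1.1.11.1.1.
.1.1..1.1.1.
.1.1.11.1.1.  (repeats step 1; period 2)
step 7: .1.1.11.1.1.
step 7 is .1.1.11.1.1., still not uniform .

no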